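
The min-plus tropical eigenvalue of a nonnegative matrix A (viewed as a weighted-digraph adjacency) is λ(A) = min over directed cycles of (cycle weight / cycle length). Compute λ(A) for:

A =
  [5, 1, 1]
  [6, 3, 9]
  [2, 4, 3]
λ(A) = 3/2

Enumerate directed cycles and compute their means (weight / length). Sample:
  cycle 0 → 0: weight = 5, length = 1, mean = 5/1 ≈ 5.000
  cycle 1 → 1: weight = 3, length = 1, mean = 3/1 ≈ 3.000
  cycle 2 → 2: weight = 3, length = 1, mean = 3/1 ≈ 3.000
  cycle 0 → 1 → 0: weight = 7, length = 2, mean = 7/2 ≈ 3.500
  cycle 0 → 2 → 0: weight = 3, length = 2, mean = 3/2 ≈ 1.500
  cycle 1 → 0 → 1: weight = 7, length = 2, mean = 7/2 ≈ 3.500
Minimum mean = 1.500, attained e.g. along the cycle 0 → 2 → 0 with weight 3 and length 2. So λ(A) = 3/2 = 3/2.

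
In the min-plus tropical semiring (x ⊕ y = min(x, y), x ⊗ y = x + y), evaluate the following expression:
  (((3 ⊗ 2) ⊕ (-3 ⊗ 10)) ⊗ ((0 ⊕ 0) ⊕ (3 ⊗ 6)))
(((3 ⊗ 2) ⊕ (-3 ⊗ 10)) ⊗ ((0 ⊕ 0) ⊕ (3 ⊗ 6))) = 5

Expand innermost to outermost. Recall ⊕ takes the minimum of its arguments and ⊗ takes their sum. Working out the expression (((3 ⊗ 2) ⊕ (-3 ⊗ 10)) ⊗ ((0 ⊕ 0) ⊕ (3 ⊗ 6))) gives 5.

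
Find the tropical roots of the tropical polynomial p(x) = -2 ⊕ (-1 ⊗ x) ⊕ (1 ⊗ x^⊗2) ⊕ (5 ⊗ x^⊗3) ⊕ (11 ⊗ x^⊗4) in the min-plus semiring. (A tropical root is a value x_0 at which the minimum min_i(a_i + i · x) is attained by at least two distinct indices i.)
Roots: {-6, -4, -2, -1}

Each tropical root is a break point of the lower envelope of the lines y = a_i + i · x (there are 5 lines, with slopes 0, 1, ..., 4). Only the lines that attain the minimum somewhere contribute to roots; other lines are dominated. Here the surviving (envelope) indices are i = 4, i = 3, i = 2, i = 1, i = 0.
Intersections between consecutive envelope lines give the roots: for adjacent envelope indices i < j the intersection is x = (a_i − a_j) / (j − i). Reading off the sorted break points: {-6, -4, -2, -1}.
Verification: at each break x_0, at least two indices attain the minimum of min_i(a_i + i · x_0).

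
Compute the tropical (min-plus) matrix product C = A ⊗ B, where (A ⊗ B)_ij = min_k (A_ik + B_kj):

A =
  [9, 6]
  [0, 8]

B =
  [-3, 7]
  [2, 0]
A ⊗ B =
  [6, 6]
  [-3, 7]

Apply the min-plus product entry-by-entry:
  C[0][0] = min over k of (A[0][0] + B[0][0] = 9 + -3 = 6, A[0][1] + B[1][0] = 6 + 2 = 8) = 6 (attained at k = 0)
  C[0][1] = min over k of (A[0][0] + B[0][1] = 9 + 7 = 16, A[0][1] + B[1][1] = 6 + 0 = 6) = 6 (attained at k = 1)
  C[1][0] = min over k of (A[1][0] + B[0][0] = 0 + -3 = -3, A[1][1] + B[1][0] = 8 + 2 = 10) = -3 (attained at k = 0)
  C[1][1] = min over k of (A[1][0] + B[0][1] = 0 + 7 = 7, A[1][1] + B[1][1] = 8 + 0 = 8) = 7 (attained at k = 0)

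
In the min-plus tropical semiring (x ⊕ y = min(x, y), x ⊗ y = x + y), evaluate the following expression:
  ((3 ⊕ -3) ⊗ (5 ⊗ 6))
((3 ⊕ -3) ⊗ (5 ⊗ 6)) = 8

Expand innermost to outermost. Recall ⊕ takes the minimum of its arguments and ⊗ takes their sum. Working out the expression ((3 ⊕ -3) ⊗ (5 ⊗ 6)) gives 8.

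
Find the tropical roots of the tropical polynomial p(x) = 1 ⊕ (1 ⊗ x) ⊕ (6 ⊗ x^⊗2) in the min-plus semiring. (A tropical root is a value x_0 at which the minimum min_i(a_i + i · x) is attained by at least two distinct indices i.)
Roots: {-5, 0}

Each tropical root is a break point of the lower envelope of the lines y = a_i + i · x (there are 3 lines, with slopes 0, 1, ..., 2). Only the lines that attain the minimum somewhere contribute to roots; other lines are dominated. Here the surviving (envelope) indices are i = 2, i = 1, i = 0.
Intersections between consecutive envelope lines give the roots: for adjacent envelope indices i < j the intersection is x = (a_i − a_j) / (j − i). Reading off the sorted break points: {-5, 0}.
Verification: at each break x_0, at least two indices attain the minimum of min_i(a_i + i · x_0).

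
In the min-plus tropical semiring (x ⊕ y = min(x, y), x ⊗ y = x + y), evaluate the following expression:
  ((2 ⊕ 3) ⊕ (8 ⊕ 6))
((2 ⊕ 3) ⊕ (8 ⊕ 6)) = 2

Expand innermost to outermost. Recall ⊕ takes the minimum of its arguments and ⊗ takes their sum. Working out the expression ((2 ⊕ 3) ⊕ (8 ⊕ 6)) gives 2.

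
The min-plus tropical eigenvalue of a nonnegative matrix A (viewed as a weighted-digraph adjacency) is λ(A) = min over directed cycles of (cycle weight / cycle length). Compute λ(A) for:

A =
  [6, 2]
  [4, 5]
λ(A) = 3

Enumerate directed cycles and compute their means (weight / length). Sample:
  cycle 0 → 0: weight = 6, length = 1, mean = 6/1 ≈ 6.000
  cycle 1 → 1: weight = 5, length = 1, mean = 5/1 ≈ 5.000
  cycle 0 → 1 → 0: weight = 6, length = 2, mean = 6/2 ≈ 3.000
  cycle 1 → 0 → 1: weight = 6, length = 2, mean = 6/2 ≈ 3.000
Minimum mean = 3.000, attained e.g. along the cycle 0 → 1 → 0 with weight 6 and length 2. So λ(A) = 6/2 = 3.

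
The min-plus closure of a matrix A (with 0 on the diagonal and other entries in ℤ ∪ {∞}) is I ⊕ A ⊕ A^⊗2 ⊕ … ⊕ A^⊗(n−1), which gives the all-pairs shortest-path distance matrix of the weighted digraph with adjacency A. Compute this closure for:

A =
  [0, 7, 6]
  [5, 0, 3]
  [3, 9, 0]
Closure =
  [0, 7, 6]
  [5, 0, 3]
  [3, 9, 0]

This is the Floyd-Warshall all-pairs shortest-path computation. For each intermediate vertex k = 0, 1, …, 2, update dist[i][j] ← min(dist[i][j], dist[i][k] + dist[k][j]). The final matrix gives, for each (i, j), the minimum total weight of any directed path from i to j (possibly empty when i = j).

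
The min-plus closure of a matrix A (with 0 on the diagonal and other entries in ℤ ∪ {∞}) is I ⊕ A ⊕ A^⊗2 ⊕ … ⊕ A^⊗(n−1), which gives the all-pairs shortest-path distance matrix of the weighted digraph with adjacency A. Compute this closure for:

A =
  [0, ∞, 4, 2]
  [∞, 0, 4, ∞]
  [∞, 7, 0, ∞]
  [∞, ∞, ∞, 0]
Closure =
  [0, 11, 4, 2]
  [∞, 0, 4, ∞]
  [∞, 7, 0, ∞]
  [∞, ∞, ∞, 0]

This is the Floyd-Warshall all-pairs shortest-path computation. For each intermediate vertex k = 0, 1, …, 3, update dist[i][j] ← min(dist[i][j], dist[i][k] + dist[k][j]). The final matrix gives, for each (i, j), the minimum total weight of any directed path from i to j (possibly empty when i = j).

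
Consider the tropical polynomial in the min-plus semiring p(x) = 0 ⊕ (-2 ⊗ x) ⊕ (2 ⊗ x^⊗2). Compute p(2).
p(2) = 0

A tropical monomial a ⊗ x^⊗i evaluates to a + i · x. Evaluating each term at x = 2:
  Term 0 contributes 0 + 0 · 2 = 0
  Term 1 contributes -2 + 1 · 2 = 0
  Term 2 contributes 2 + 2 · 2 = 6
p(2) = ⊕ of these = min[0, 0, 6] = 0.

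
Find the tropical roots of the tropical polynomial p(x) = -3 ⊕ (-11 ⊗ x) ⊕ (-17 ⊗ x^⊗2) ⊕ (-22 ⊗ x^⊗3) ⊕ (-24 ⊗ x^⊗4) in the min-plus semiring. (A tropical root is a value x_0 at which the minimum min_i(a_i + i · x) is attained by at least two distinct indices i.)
Roots: {2, 5, 6, 8}

Each tropical root is a break point of the lower envelope of the lines y = a_i + i · x (there are 5 lines, with slopes 0, 1, ..., 4). Only the lines that attain the minimum somewhere contribute to roots; other lines are dominated. Here the surviving (envelope) indices are i = 4, i = 3, i = 2, i = 1, i = 0.
Intersections between consecutive envelope lines give the roots: for adjacent envelope indices i < j the intersection is x = (a_i − a_j) / (j − i). Reading off the sorted break points: {2, 5, 6, 8}.
Verification: at each break x_0, at least two indices attain the minimum of min_i(a_i + i · x_0).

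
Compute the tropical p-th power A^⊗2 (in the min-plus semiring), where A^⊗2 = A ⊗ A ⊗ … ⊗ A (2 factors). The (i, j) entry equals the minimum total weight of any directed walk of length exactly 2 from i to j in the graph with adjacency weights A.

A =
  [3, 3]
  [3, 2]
A^⊗2 =
  [6, 5]
  [5, 4]

Each entry (A^⊗2)_ij equals the minimum over all length-2 walks i = v_0 → v_1 → … → v_2 = j of Σ_t A[v_t][v_{t+1}]. For example, for (i, j) = (0, 1) we minimise over 2 possible intermediate vertex sequences; the minimum is 5, attained along the walk 0 → 1 → 1.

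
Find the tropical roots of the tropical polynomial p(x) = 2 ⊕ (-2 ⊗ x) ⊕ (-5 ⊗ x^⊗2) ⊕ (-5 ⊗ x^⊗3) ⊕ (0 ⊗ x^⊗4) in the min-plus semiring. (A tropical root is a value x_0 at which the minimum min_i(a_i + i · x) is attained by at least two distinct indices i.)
Roots: {-5, 0, 3, 4}

Each tropical root is a break point of the lower envelope of the lines y = a_i + i · x (there are 5 lines, with slopes 0, 1, ..., 4). Only the lines that attain the minimum somewhere contribute to roots; other lines are dominated. Here the surviving (envelope) indices are i = 4, i = 3, i = 2, i = 1, i = 0.
Intersections between consecutive envelope lines give the roots: for adjacent envelope indices i < j the intersection is x = (a_i − a_j) / (j − i). Reading off the sorted break points: {-5, 0, 3, 4}.
Verification: at each break x_0, at least two indices attain the minimum of min_i(a_i + i · x_0).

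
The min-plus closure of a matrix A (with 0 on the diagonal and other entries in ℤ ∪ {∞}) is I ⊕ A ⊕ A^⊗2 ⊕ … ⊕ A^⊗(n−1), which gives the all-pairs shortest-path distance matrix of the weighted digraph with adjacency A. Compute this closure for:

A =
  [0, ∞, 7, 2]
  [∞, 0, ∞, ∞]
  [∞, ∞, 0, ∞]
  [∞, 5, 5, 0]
Closure =
  [0, 7, 7, 2]
  [∞, 0, ∞, ∞]
  [∞, ∞, 0, ∞]
  [∞, 5, 5, 0]

This is the Floyd-Warshall all-pairs shortest-path computation. For each intermediate vertex k = 0, 1, …, 3, update dist[i][j] ← min(dist[i][j], dist[i][k] + dist[k][j]). The final matrix gives, for each (i, j), the minimum total weight of any directed path from i to j (possibly empty when i = j).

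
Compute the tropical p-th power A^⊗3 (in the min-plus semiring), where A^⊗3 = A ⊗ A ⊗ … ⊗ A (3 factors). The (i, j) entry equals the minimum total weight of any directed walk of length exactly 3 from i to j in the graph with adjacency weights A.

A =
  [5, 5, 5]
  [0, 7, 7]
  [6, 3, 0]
A^⊗3 =
  [8, 8, 5]
  [5, 8, 5]
  [3, 3, 0]

Each entry (A^⊗3)_ij equals the minimum over all length-3 walks i = v_0 → v_1 → … → v_3 = j of Σ_t A[v_t][v_{t+1}]. For example, for (i, j) = (0, 2) we minimise over 9 possible intermediate vertex sequences; the minimum is 5, attained along the walk 0 → 2 → 2 → 2.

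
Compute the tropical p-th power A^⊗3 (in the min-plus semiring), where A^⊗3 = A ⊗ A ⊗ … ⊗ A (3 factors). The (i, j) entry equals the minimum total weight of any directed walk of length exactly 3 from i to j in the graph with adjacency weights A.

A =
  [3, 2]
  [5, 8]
A^⊗3 =
  [9, 8]
  [11, 10]

Each entry (A^⊗3)_ij equals the minimum over all length-3 walks i = v_0 → v_1 → … → v_3 = j of Σ_t A[v_t][v_{t+1}]. For example, for (i, j) = (0, 1) we minimise over 4 possible intermediate vertex sequences; the minimum is 8, attained along the walk 0 → 0 → 0 → 1.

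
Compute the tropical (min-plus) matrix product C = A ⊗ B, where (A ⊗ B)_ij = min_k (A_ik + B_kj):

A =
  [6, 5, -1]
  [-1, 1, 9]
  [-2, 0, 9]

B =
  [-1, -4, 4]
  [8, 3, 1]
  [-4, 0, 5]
A ⊗ B =
  [-5, -1, 4]
  [-2, -5, 2]
  [-3, -6, 1]

Apply the min-plus product entry-by-entry:
  C[0][0] = min over k of (A[0][0] + B[0][0] = 6 + -1 = 5, A[0][1] + B[1][0] = 5 + 8 = 13, A[0][2] + B[2][0] = -1 + -4 = -5) = -5 (attained at k = 2)
  C[0][1] = min over k of (A[0][0] + B[0][1] = 6 + -4 = 2, A[0][1] + B[1][1] = 5 + 3 = 8, A[0][2] + B[2][1] = -1 + 0 = -1) = -1 (attained at k = 2)
  C[0][2] = min over k of (A[0][0] + B[0][2] = 6 + 4 = 10, A[0][1] + B[1][2] = 5 + 1 = 6, A[0][2] + B[2][2] = -1 + 5 = 4) = 4 (attained at k = 2)
  C[1][0] = min over k of (A[1][0] + B[0][0] = -1 + -1 = -2, A[1][1] + B[1][0] = 1 + 8 = 9, A[1][2] + B[2][0] = 9 + -4 = 5) = -2 (attained at k = 0)
  C[1][1] = min over k of (A[1][0] + B[0][1] = -1 + -4 = -5, A[1][1] + B[1][1] = 1 + 3 = 4, A[1][2] + B[2][1] = 9 + 0 = 9) = -5 (attained at k = 0)
  C[1][2] = min over k of (A[1][0] + B[0][2] = -1 + 4 = 3, A[1][1] + B[1][2] = 1 + 1 = 2, A[1][2] + B[2][2] = 9 + 5 = 14) = 2 (attained at k = 1)
  C[2][0] = min over k of (A[2][0] + B[0][0] = -2 + -1 = -3, A[2][1] + B[1][0] = 0 + 8 = 8, A[2][2] + B[2][0] = 9 + -4 = 5) = -3 (attained at k = 0)
  C[2][1] = min over k of (A[2][0] + B[0][1] = -2 + -4 = -6, A[2][1] + B[1][1] = 0 + 3 = 3, A[2][2] + B[2][1] = 9 + 0 = 9) = -6 (attained at k = 0)
  C[2][2] = min over k of (A[2][0] + B[0][2] = -2 + 4 = 2, A[2][1] + B[1][2] = 0 + 1 = 1, A[2][2] + B[2][2] = 9 + 5 = 14) = 1 (attained at k = 1)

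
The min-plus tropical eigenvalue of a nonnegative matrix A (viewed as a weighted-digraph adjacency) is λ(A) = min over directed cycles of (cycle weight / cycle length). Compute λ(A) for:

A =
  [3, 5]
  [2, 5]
λ(A) = 3

Enumerate directed cycles and compute their means (weight / length). Sample:
  cycle 0 → 0: weight = 3, length = 1, mean = 3/1 ≈ 3.000
  cycle 1 → 1: weight = 5, length = 1, mean = 5/1 ≈ 5.000
  cycle 0 → 1 → 0: weight = 7, length = 2, mean = 7/2 ≈ 3.500
  cycle 1 → 0 → 1: weight = 7, length = 2, mean = 7/2 ≈ 3.500
Minimum mean = 3.000, attained e.g. along the cycle 0 → 0 with weight 3 and length 1. So λ(A) = 3/1 = 3.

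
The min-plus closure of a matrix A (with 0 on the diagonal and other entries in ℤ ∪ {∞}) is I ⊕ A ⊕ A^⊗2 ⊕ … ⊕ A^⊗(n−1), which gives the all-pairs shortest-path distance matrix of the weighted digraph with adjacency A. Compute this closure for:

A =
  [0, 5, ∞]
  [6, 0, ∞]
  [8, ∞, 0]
Closure =
  [0, 5, ∞]
  [6, 0, ∞]
  [8, 13, 0]

This is the Floyd-Warshall all-pairs shortest-path computation. For each intermediate vertex k = 0, 1, …, 2, update dist[i][j] ← min(dist[i][j], dist[i][k] + dist[k][j]). The final matrix gives, for each (i, j), the minimum total weight of any directed path from i to j (possibly empty when i = j).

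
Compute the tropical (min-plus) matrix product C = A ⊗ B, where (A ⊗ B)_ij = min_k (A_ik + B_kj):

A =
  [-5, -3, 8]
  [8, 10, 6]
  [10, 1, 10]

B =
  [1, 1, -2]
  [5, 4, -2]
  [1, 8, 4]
A ⊗ B =
  [-4, -4, -7]
  [7, 9, 6]
  [6, 5, -1]

Apply the min-plus product entry-by-entry:
  C[0][0] = min over k of (A[0][0] + B[0][0] = -5 + 1 = -4, A[0][1] + B[1][0] = -3 + 5 = 2, A[0][2] + B[2][0] = 8 + 1 = 9) = -4 (attained at k = 0)
  C[0][1] = min over k of (A[0][0] + B[0][1] = -5 + 1 = -4, A[0][1] + B[1][1] = -3 + 4 = 1, A[0][2] + B[2][1] = 8 + 8 = 16) = -4 (attained at k = 0)
  C[0][2] = min over k of (A[0][0] + B[0][2] = -5 + -2 = -7, A[0][1] + B[1][2] = -3 + -2 = -5, A[0][2] + B[2][2] = 8 + 4 = 12) = -7 (attained at k = 0)
  C[1][0] = min over k of (A[1][0] + B[0][0] = 8 + 1 = 9, A[1][1] + B[1][0] = 10 + 5 = 15, A[1][2] + B[2][0] = 6 + 1 = 7) = 7 (attained at k = 2)
  C[1][1] = min over k of (A[1][0] + B[0][1] = 8 + 1 = 9, A[1][1] + B[1][1] = 10 + 4 = 14, A[1][2] + B[2][1] = 6 + 8 = 14) = 9 (attained at k = 0)
  C[1][2] = min over k of (A[1][0] + B[0][2] = 8 + -2 = 6, A[1][1] + B[1][2] = 10 + -2 = 8, A[1][2] + B[2][2] = 6 + 4 = 10) = 6 (attained at k = 0)
  C[2][0] = min over k of (A[2][0] + B[0][0] = 10 + 1 = 11, A[2][1] + B[1][0] = 1 + 5 = 6, A[2][2] + B[2][0] = 10 + 1 = 11) = 6 (attained at k = 1)
  C[2][1] = min over k of (A[2][0] + B[0][1] = 10 + 1 = 11, A[2][1] + B[1][1] = 1 + 4 = 5, A[2][2] + B[2][1] = 10 + 8 = 18) = 5 (attained at k = 1)
  C[2][2] = min over k of (A[2][0] + B[0][2] = 10 + -2 = 8, A[2][1] + B[1][2] = 1 + -2 = -1, A[2][2] + B[2][2] = 10 + 4 = 14) = -1 (attained at k = 1)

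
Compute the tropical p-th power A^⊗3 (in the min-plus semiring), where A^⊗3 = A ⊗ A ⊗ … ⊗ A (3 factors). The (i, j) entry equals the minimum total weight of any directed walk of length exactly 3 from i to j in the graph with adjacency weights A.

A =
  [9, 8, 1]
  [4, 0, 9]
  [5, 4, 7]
A^⊗3 =
  [9, 5, 7]
  [4, 0, 5]
  [8, 4, 9]

Each entry (A^⊗3)_ij equals the minimum over all length-3 walks i = v_0 → v_1 → … → v_3 = j of Σ_t A[v_t][v_{t+1}]. For example, for (i, j) = (0, 2) we minimise over 9 possible intermediate vertex sequences; the minimum is 7, attained along the walk 0 → 2 → 0 → 2.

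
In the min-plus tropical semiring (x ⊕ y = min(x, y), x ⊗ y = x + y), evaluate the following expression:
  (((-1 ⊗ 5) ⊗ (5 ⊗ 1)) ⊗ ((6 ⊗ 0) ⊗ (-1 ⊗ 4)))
(((-1 ⊗ 5) ⊗ (5 ⊗ 1)) ⊗ ((6 ⊗ 0) ⊗ (-1 ⊗ 4))) = 19

Expand innermost to outermost. Recall ⊕ takes the minimum of its arguments and ⊗ takes their sum. Working out the expression (((-1 ⊗ 5) ⊗ (5 ⊗ 1)) ⊗ ((6 ⊗ 0) ⊗ (-1 ⊗ 4))) gives 19.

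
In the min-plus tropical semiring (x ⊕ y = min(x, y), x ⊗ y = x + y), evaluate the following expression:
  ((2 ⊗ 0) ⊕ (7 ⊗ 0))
((2 ⊗ 0) ⊕ (7 ⊗ 0)) = 2

Expand innermost to outermost. Recall ⊕ takes the minimum of its arguments and ⊗ takes their sum. Working out the expression ((2 ⊗ 0) ⊕ (7 ⊗ 0)) gives 2.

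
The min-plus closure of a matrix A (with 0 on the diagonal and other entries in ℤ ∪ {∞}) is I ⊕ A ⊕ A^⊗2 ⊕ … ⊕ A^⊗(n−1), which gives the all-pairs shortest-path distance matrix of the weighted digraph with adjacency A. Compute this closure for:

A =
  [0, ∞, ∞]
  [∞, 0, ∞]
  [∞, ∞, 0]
Closure =
  [0, ∞, ∞]
  [∞, 0, ∞]
  [∞, ∞, 0]

This is the Floyd-Warshall all-pairs shortest-path computation. For each intermediate vertex k = 0, 1, …, 2, update dist[i][j] ← min(dist[i][j], dist[i][k] + dist[k][j]). The final matrix gives, for each (i, j), the minimum total weight of any directed path from i to j (possibly empty when i = j).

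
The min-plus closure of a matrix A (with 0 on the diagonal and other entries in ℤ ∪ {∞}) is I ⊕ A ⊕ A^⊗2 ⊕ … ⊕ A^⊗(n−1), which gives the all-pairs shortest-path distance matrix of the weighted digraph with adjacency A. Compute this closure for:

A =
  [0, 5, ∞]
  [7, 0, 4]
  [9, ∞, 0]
Closure =
  [0, 5, 9]
  [7, 0, 4]
  [9, 14, 0]

This is the Floyd-Warshall all-pairs shortest-path computation. For each intermediate vertex k = 0, 1, …, 2, update dist[i][j] ← min(dist[i][j], dist[i][k] + dist[k][j]). The final matrix gives, for each (i, j), the minimum total weight of any directed path from i to j (possibly empty when i = j).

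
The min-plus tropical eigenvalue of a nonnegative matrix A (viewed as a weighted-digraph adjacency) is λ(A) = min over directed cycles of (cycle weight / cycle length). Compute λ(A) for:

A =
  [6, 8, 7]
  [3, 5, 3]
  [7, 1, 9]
λ(A) = 2

Enumerate directed cycles and compute their means (weight / length). Sample:
  cycle 0 → 0: weight = 6, length = 1, mean = 6/1 ≈ 6.000
  cycle 1 → 1: weight = 5, length = 1, mean = 5/1 ≈ 5.000
  cycle 2 → 2: weight = 9, length = 1, mean = 9/1 ≈ 9.000
  cycle 0 → 1 → 0: weight = 11, length = 2, mean = 11/2 ≈ 5.500
  cycle 0 → 2 → 0: weight = 14, length = 2, mean = 14/2 ≈ 7.000
  cycle 1 → 0 → 1: weight = 11, length = 2, mean = 11/2 ≈ 5.500
Minimum mean = 2.000, attained e.g. along the cycle 1 → 2 → 1 with weight 4 and length 2. So λ(A) = 4/2 = 2.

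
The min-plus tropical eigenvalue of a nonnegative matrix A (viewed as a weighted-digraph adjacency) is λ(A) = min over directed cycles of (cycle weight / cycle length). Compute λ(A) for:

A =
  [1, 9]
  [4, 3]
λ(A) = 1

Enumerate directed cycles and compute their means (weight / length). Sample:
  cycle 0 → 0: weight = 1, length = 1, mean = 1/1 ≈ 1.000
  cycle 1 → 1: weight = 3, length = 1, mean = 3/1 ≈ 3.000
  cycle 0 → 1 → 0: weight = 13, length = 2, mean = 13/2 ≈ 6.500
  cycle 1 → 0 → 1: weight = 13, length = 2, mean = 13/2 ≈ 6.500
Minimum mean = 1.000, attained e.g. along the cycle 0 → 0 with weight 1 and length 1. So λ(A) = 1/1 = 1.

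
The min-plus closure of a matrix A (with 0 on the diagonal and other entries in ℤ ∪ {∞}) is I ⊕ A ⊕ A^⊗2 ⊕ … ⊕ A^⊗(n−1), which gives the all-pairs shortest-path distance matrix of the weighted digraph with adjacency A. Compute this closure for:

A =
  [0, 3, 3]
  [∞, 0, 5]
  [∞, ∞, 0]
Closure =
  [0, 3, 3]
  [∞, 0, 5]
  [∞, ∞, 0]

This is the Floyd-Warshall all-pairs shortest-path computation. For each intermediate vertex k = 0, 1, …, 2, update dist[i][j] ← min(dist[i][j], dist[i][k] + dist[k][j]). The final matrix gives, for each (i, j), the minimum total weight of any directed path from i to j (possibly empty when i = j).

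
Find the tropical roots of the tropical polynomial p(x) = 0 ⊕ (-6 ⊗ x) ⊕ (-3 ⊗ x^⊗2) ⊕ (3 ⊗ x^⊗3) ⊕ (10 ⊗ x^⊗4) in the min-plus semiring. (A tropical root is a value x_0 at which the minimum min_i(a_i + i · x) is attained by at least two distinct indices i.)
Roots: {-7, -6, -3, 6}

Each tropical root is a break point of the lower envelope of the lines y = a_i + i · x (there are 5 lines, with slopes 0, 1, ..., 4). Only the lines that attain the minimum somewhere contribute to roots; other lines are dominated. Here the surviving (envelope) indices are i = 4, i = 3, i = 2, i = 1, i = 0.
Intersections between consecutive envelope lines give the roots: for adjacent envelope indices i < j the intersection is x = (a_i − a_j) / (j − i). Reading off the sorted break points: {-7, -6, -3, 6}.
Verification: at each break x_0, at least two indices attain the minimum of min_i(a_i + i · x_0).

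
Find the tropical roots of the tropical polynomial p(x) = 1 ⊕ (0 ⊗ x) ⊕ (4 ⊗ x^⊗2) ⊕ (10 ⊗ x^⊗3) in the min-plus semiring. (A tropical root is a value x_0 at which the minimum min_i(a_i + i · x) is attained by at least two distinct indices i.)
Roots: {-6, -4, 1}

Each tropical root is a break point of the lower envelope of the lines y = a_i + i · x (there are 4 lines, with slopes 0, 1, ..., 3). Only the lines that attain the minimum somewhere contribute to roots; other lines are dominated. Here the surviving (envelope) indices are i = 3, i = 2, i = 1, i = 0.
Intersections between consecutive envelope lines give the roots: for adjacent envelope indices i < j the intersection is x = (a_i − a_j) / (j − i). Reading off the sorted break points: {-6, -4, 1}.
Verification: at each break x_0, at least two indices attain the minimum of min_i(a_i + i · x_0).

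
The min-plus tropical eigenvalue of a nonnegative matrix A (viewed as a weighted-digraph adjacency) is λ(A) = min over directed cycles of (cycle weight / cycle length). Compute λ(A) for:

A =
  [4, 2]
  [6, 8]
λ(A) = 4

Enumerate directed cycles and compute their means (weight / length). Sample:
  cycle 0 → 0: weight = 4, length = 1, mean = 4/1 ≈ 4.000
  cycle 1 → 1: weight = 8, length = 1, mean = 8/1 ≈ 8.000
  cycle 0 → 1 → 0: weight = 8, length = 2, mean = 8/2 ≈ 4.000
  cycle 1 → 0 → 1: weight = 8, length = 2, mean = 8/2 ≈ 4.000
Minimum mean = 4.000, attained e.g. along the cycle 0 → 0 with weight 4 and length 1. So λ(A) = 4/1 = 4.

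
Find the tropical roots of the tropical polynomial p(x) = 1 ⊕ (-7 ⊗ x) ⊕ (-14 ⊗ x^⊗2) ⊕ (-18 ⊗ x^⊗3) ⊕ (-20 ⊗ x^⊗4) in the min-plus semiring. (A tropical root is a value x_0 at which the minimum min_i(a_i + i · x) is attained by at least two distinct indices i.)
Roots: {2, 4, 7, 8}

Each tropical root is a break point of the lower envelope of the lines y = a_i + i · x (there are 5 lines, with slopes 0, 1, ..., 4). Only the lines that attain the minimum somewhere contribute to roots; other lines are dominated. Here the surviving (envelope) indices are i = 4, i = 3, i = 2, i = 1, i = 0.
Intersections between consecutive envelope lines give the roots: for adjacent envelope indices i < j the intersection is x = (a_i − a_j) / (j − i). Reading off the sorted break points: {2, 4, 7, 8}.
Verification: at each break x_0, at least two indices attain the minimum of min_i(a_i + i · x_0).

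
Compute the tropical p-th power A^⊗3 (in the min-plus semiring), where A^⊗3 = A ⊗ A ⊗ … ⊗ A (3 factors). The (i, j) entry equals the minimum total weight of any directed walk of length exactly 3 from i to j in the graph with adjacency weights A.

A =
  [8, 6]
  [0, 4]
A^⊗3 =
  [10, 12]
  [6, 10]

Each entry (A^⊗3)_ij equals the minimum over all length-3 walks i = v_0 → v_1 → … → v_3 = j of Σ_t A[v_t][v_{t+1}]. For example, for (i, j) = (0, 1) we minimise over 4 possible intermediate vertex sequences; the minimum is 12, attained along the walk 0 → 1 → 0 → 1.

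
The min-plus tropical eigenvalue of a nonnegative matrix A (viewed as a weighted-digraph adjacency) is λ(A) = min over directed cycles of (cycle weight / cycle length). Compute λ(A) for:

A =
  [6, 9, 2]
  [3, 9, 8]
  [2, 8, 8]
λ(A) = 2

Enumerate directed cycles and compute their means (weight / length). Sample:
  cycle 0 → 0: weight = 6, length = 1, mean = 6/1 ≈ 6.000
  cycle 1 → 1: weight = 9, length = 1, mean = 9/1 ≈ 9.000
  cycle 2 → 2: weight = 8, length = 1, mean = 8/1 ≈ 8.000
  cycle 0 → 1 → 0: weight = 12, length = 2, mean = 12/2 ≈ 6.000
  cycle 0 → 2 → 0: weight = 4, length = 2, mean = 4/2 ≈ 2.000
  cycle 1 → 0 → 1: weight = 12, length = 2, mean = 12/2 ≈ 6.000
Minimum mean = 2.000, attained e.g. along the cycle 0 → 2 → 0 with weight 4 and length 2. So λ(A) = 4/2 = 2.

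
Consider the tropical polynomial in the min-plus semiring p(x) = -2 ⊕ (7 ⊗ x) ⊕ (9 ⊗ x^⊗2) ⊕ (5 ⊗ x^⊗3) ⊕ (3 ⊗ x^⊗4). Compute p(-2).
p(-2) = -5

A tropical monomial a ⊗ x^⊗i evaluates to a + i · x. Evaluating each term at x = -2:
  Term 0 contributes -2 + 0 · -2 = -2
  Term 1 contributes 7 + 1 · -2 = 5
  Term 2 contributes 9 + 2 · -2 = 5
  Term 3 contributes 5 + 3 · -2 = -1
  Term 4 contributes 3 + 4 · -2 = -5
p(-2) = ⊕ of these = min[-2, 5, 5, -1, -5] = -5.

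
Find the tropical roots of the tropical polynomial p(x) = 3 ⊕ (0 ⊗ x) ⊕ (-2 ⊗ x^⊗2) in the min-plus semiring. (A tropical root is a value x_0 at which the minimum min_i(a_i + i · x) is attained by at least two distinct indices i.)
Roots: {2, 3}

Each tropical root is a break point of the lower envelope of the lines y = a_i + i · x (there are 3 lines, with slopes 0, 1, ..., 2). Only the lines that attain the minimum somewhere contribute to roots; other lines are dominated. Here the surviving (envelope) indices are i = 2, i = 1, i = 0.
Intersections between consecutive envelope lines give the roots: for adjacent envelope indices i < j the intersection is x = (a_i − a_j) / (j − i). Reading off the sorted break points: {2, 3}.
Verification: at each break x_0, at least two indices attain the minimum of min_i(a_i + i · x_0).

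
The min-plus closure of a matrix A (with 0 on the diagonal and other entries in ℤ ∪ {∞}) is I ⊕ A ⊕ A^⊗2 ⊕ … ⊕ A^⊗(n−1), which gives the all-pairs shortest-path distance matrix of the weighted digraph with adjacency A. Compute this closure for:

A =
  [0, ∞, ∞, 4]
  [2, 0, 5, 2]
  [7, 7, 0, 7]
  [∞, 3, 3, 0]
Closure =
  [0, 7, 7, 4]
  [2, 0, 5, 2]
  [7, 7, 0, 7]
  [5, 3, 3, 0]

This is the Floyd-Warshall all-pairs shortest-path computation. For each intermediate vertex k = 0, 1, …, 3, update dist[i][j] ← min(dist[i][j], dist[i][k] + dist[k][j]). The final matrix gives, for each (i, j), the minimum total weight of any directed path from i to j (possibly empty when i = j).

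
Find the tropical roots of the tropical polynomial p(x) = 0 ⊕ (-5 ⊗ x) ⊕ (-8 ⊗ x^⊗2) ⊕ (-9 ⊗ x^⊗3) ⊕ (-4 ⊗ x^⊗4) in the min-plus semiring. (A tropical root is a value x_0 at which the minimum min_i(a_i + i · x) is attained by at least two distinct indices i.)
Roots: {-5, 1, 3, 5}

Each tropical root is a break point of the lower envelope of the lines y = a_i + i · x (there are 5 lines, with slopes 0, 1, ..., 4). Only the lines that attain the minimum somewhere contribute to roots; other lines are dominated. Here the surviving (envelope) indices are i = 4, i = 3, i = 2, i = 1, i = 0.
Intersections between consecutive envelope lines give the roots: for adjacent envelope indices i < j the intersection is x = (a_i − a_j) / (j − i). Reading off the sorted break points: {-5, 1, 3, 5}.
Verification: at each break x_0, at least two indices attain the minimum of min_i(a_i + i · x_0).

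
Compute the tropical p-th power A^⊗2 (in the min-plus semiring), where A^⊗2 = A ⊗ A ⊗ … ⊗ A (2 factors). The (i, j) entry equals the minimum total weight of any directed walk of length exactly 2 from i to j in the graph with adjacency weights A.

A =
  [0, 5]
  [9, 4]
A^⊗2 =
  [0, 5]
  [9, 8]

Each entry (A^⊗2)_ij equals the minimum over all length-2 walks i = v_0 → v_1 → … → v_2 = j of Σ_t A[v_t][v_{t+1}]. For example, for (i, j) = (0, 1) we minimise over 2 possible intermediate vertex sequences; the minimum is 5, attained along the walk 0 → 0 → 1.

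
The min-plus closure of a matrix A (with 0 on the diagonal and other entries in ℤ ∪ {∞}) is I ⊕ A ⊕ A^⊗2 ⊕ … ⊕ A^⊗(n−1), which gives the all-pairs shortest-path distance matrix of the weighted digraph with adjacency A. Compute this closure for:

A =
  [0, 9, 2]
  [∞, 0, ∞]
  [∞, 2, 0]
Closure =
  [0, 4, 2]
  [∞, 0, ∞]
  [∞, 2, 0]

This is the Floyd-Warshall all-pairs shortest-path computation. For each intermediate vertex k = 0, 1, …, 2, update dist[i][j] ← min(dist[i][j], dist[i][k] + dist[k][j]). The final matrix gives, for each (i, j), the minimum total weight of any directed path from i to j (possibly empty when i = j).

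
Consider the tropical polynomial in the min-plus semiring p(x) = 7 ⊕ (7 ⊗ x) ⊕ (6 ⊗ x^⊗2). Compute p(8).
p(8) = 7

A tropical monomial a ⊗ x^⊗i evaluates to a + i · x. Evaluating each term at x = 8:
  Term 0 contributes 7 + 0 · 8 = 7
  Term 1 contributes 7 + 1 · 8 = 15
  Term 2 contributes 6 + 2 · 8 = 22
p(8) = ⊕ of these = min[7, 15, 22] = 7.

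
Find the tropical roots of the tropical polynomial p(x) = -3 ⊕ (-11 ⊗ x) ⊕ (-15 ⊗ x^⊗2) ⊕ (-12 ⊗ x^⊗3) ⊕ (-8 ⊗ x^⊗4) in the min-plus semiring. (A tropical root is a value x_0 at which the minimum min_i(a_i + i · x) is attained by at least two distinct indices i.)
Roots: {-4, -3, 4, 8}

Each tropical root is a break point of the lower envelope of the lines y = a_i + i · x (there are 5 lines, with slopes 0, 1, ..., 4). Only the lines that attain the minimum somewhere contribute to roots; other lines are dominated. Here the surviving (envelope) indices are i = 4, i = 3, i = 2, i = 1, i = 0.
Intersections between consecutive envelope lines give the roots: for adjacent envelope indices i < j the intersection is x = (a_i − a_j) / (j − i). Reading off the sorted break points: {-4, -3, 4, 8}.
Verification: at each break x_0, at least two indices attain the minimum of min_i(a_i + i · x_0).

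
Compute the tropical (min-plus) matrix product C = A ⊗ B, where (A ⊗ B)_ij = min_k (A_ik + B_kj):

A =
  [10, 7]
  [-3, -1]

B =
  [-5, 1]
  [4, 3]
A ⊗ B =
  [5, 10]
  [-8, -2]

Apply the min-plus product entry-by-entry:
  C[0][0] = min over k of (A[0][0] + B[0][0] = 10 + -5 = 5, A[0][1] + B[1][0] = 7 + 4 = 11) = 5 (attained at k = 0)
  C[0][1] = min over k of (A[0][0] + B[0][1] = 10 + 1 = 11, A[0][1] + B[1][1] = 7 + 3 = 10) = 10 (attained at k = 1)
  C[1][0] = min over k of (A[1][0] + B[0][0] = -3 + -5 = -8, A[1][1] + B[1][0] = -1 + 4 = 3) = -8 (attained at k = 0)
  C[1][1] = min over k of (A[1][0] + B[0][1] = -3 + 1 = -2, A[1][1] + B[1][1] = -1 + 3 = 2) = -2 (attained at k = 0)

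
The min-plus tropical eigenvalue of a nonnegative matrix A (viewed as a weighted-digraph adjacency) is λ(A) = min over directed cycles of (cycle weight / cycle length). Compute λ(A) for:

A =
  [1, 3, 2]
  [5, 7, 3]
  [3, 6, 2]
λ(A) = 1

Enumerate directed cycles and compute their means (weight / length). Sample:
  cycle 0 → 0: weight = 1, length = 1, mean = 1/1 ≈ 1.000
  cycle 1 → 1: weight = 7, length = 1, mean = 7/1 ≈ 7.000
  cycle 2 → 2: weight = 2, length = 1, mean = 2/1 ≈ 2.000
  cycle 0 → 1 → 0: weight = 8, length = 2, mean = 8/2 ≈ 4.000
  cycle 0 → 2 → 0: weight = 5, length = 2, mean = 5/2 ≈ 2.500
  cycle 1 → 0 → 1: weight = 8, length = 2, mean = 8/2 ≈ 4.000
Minimum mean = 1.000, attained e.g. along the cycle 0 → 0 with weight 1 and length 1. So λ(A) = 1/1 = 1.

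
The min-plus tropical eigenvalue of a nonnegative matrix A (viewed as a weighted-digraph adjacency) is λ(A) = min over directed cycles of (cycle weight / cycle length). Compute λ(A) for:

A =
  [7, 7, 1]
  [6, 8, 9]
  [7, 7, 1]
λ(A) = 1

Enumerate directed cycles and compute their means (weight / length). Sample:
  cycle 0 → 0: weight = 7, length = 1, mean = 7/1 ≈ 7.000
  cycle 1 → 1: weight = 8, length = 1, mean = 8/1 ≈ 8.000
  cycle 2 → 2: weight = 1, length = 1, mean = 1/1 ≈ 1.000
  cycle 0 → 1 → 0: weight = 13, length = 2, mean = 13/2 ≈ 6.500
  cycle 0 → 2 → 0: weight = 8, length = 2, mean = 8/2 ≈ 4.000
  cycle 1 → 0 → 1: weight = 13, length = 2, mean = 13/2 ≈ 6.500
Minimum mean = 1.000, attained e.g. along the cycle 2 → 2 with weight 1 and length 1. So λ(A) = 1/1 = 1.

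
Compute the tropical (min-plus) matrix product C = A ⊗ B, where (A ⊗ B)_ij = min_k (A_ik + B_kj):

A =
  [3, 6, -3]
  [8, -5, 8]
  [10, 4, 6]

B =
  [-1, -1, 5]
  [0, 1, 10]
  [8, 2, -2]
A ⊗ B =
  [2, -1, -5]
  [-5, -4, 5]
  [4, 5, 4]

Apply the min-plus product entry-by-entry:
  C[0][0] = min over k of (A[0][0] + B[0][0] = 3 + -1 = 2, A[0][1] + B[1][0] = 6 + 0 = 6, A[0][2] + B[2][0] = -3 + 8 = 5) = 2 (attained at k = 0)
  C[0][1] = min over k of (A[0][0] + B[0][1] = 3 + -1 = 2, A[0][1] + B[1][1] = 6 + 1 = 7, A[0][2] + B[2][1] = -3 + 2 = -1) = -1 (attained at k = 2)
  C[0][2] = min over k of (A[0][0] + B[0][2] = 3 + 5 = 8, A[0][1] + B[1][2] = 6 + 10 = 16, A[0][2] + B[2][2] = -3 + -2 = -5) = -5 (attained at k = 2)
  C[1][0] = min over k of (A[1][0] + B[0][0] = 8 + -1 = 7, A[1][1] + B[1][0] = -5 + 0 = -5, A[1][2] + B[2][0] = 8 + 8 = 16) = -5 (attained at k = 1)
  C[1][1] = min over k of (A[1][0] + B[0][1] = 8 + -1 = 7, A[1][1] + B[1][1] = -5 + 1 = -4, A[1][2] + B[2][1] = 8 + 2 = 10) = -4 (attained at k = 1)
  C[1][2] = min over k of (A[1][0] + B[0][2] = 8 + 5 = 13, A[1][1] + B[1][2] = -5 + 10 = 5, A[1][2] + B[2][2] = 8 + -2 = 6) = 5 (attained at k = 1)
  C[2][0] = min over k of (A[2][0] + B[0][0] = 10 + -1 = 9, A[2][1] + B[1][0] = 4 + 0 = 4, A[2][2] + B[2][0] = 6 + 8 = 14) = 4 (attained at k = 1)
  C[2][1] = min over k of (A[2][0] + B[0][1] = 10 + -1 = 9, A[2][1] + B[1][1] = 4 + 1 = 5, A[2][2] + B[2][1] = 6 + 2 = 8) = 5 (attained at k = 1)
  C[2][2] = min over k of (A[2][0] + B[0][2] = 10 + 5 = 15, A[2][1] + B[1][2] = 4 + 10 = 14, A[2][2] + B[2][2] = 6 + -2 = 4) = 4 (attained at k = 2)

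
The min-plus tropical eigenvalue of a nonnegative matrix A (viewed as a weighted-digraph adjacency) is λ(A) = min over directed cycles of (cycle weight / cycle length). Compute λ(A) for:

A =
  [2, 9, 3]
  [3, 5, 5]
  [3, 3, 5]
λ(A) = 2

Enumerate directed cycles and compute their means (weight / length). Sample:
  cycle 0 → 0: weight = 2, length = 1, mean = 2/1 ≈ 2.000
  cycle 1 → 1: weight = 5, length = 1, mean = 5/1 ≈ 5.000
  cycle 2 → 2: weight = 5, length = 1, mean = 5/1 ≈ 5.000
  cycle 0 → 1 → 0: weight = 12, length = 2, mean = 12/2 ≈ 6.000
  cycle 0 → 2 → 0: weight = 6, length = 2, mean = 6/2 ≈ 3.000
  cycle 1 → 0 → 1: weight = 12, length = 2, mean = 12/2 ≈ 6.000
Minimum mean = 2.000, attained e.g. along the cycle 0 → 0 with weight 2 and length 1. So λ(A) = 2/1 = 2.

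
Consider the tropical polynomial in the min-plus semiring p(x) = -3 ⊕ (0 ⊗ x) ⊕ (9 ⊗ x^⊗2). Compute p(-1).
p(-1) = -3

A tropical monomial a ⊗ x^⊗i evaluates to a + i · x. Evaluating each term at x = -1:
  Term 0 contributes -3 + 0 · -1 = -3
  Term 1 contributes 0 + 1 · -1 = -1
  Term 2 contributes 9 + 2 · -1 = 7
p(-1) = ⊕ of these = min[-3, -1, 7] = -3.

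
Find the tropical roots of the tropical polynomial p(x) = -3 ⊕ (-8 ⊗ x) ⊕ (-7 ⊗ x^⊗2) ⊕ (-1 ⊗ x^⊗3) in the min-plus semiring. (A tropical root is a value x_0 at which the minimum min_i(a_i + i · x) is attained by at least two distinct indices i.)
Roots: {-6, -1, 5}

Each tropical root is a break point of the lower envelope of the lines y = a_i + i · x (there are 4 lines, with slopes 0, 1, ..., 3). Only the lines that attain the minimum somewhere contribute to roots; other lines are dominated. Here the surviving (envelope) indices are i = 3, i = 2, i = 1, i = 0.
Intersections between consecutive envelope lines give the roots: for adjacent envelope indices i < j the intersection is x = (a_i − a_j) / (j − i). Reading off the sorted break points: {-6, -1, 5}.
Verification: at each break x_0, at least two indices attain the minimum of min_i(a_i + i · x_0).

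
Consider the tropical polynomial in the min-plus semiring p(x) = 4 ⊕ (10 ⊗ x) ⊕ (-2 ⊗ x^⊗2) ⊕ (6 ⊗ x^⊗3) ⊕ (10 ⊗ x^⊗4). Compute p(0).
p(0) = -2

A tropical monomial a ⊗ x^⊗i evaluates to a + i · x. Evaluating each term at x = 0:
  Term 0 contributes 4 + 0 · 0 = 4
  Term 1 contributes 10 + 1 · 0 = 10
  Term 2 contributes -2 + 2 · 0 = -2
  Term 3 contributes 6 + 3 · 0 = 6
  Term 4 contributes 10 + 4 · 0 = 10
p(0) = ⊕ of these = min[4, 10, -2, 6, 10] = -2.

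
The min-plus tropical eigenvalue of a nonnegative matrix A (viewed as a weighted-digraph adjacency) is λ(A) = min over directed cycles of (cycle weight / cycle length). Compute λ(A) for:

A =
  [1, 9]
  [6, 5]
λ(A) = 1

Enumerate directed cycles and compute their means (weight / length). Sample:
  cycle 0 → 0: weight = 1, length = 1, mean = 1/1 ≈ 1.000
  cycle 1 → 1: weight = 5, length = 1, mean = 5/1 ≈ 5.000
  cycle 0 → 1 → 0: weight = 15, length = 2, mean = 15/2 ≈ 7.500
  cycle 1 → 0 → 1: weight = 15, length = 2, mean = 15/2 ≈ 7.500
Minimum mean = 1.000, attained e.g. along the cycle 0 → 0 with weight 1 and length 1. So λ(A) = 1/1 = 1.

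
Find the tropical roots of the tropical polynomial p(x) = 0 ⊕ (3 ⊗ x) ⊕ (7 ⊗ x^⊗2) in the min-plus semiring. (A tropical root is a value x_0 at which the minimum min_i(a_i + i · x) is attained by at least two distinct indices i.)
Roots: {-4, -3}

Each tropical root is a break point of the lower envelope of the lines y = a_i + i · x (there are 3 lines, with slopes 0, 1, ..., 2). Only the lines that attain the minimum somewhere contribute to roots; other lines are dominated. Here the surviving (envelope) indices are i = 2, i = 1, i = 0.
Intersections between consecutive envelope lines give the roots: for adjacent envelope indices i < j the intersection is x = (a_i − a_j) / (j − i). Reading off the sorted break points: {-4, -3}.
Verification: at each break x_0, at least two indices attain the minimum of min_i(a_i + i · x_0).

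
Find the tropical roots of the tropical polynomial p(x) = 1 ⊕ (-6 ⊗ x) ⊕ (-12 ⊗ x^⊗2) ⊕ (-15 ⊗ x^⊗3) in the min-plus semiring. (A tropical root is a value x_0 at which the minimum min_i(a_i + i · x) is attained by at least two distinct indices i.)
Roots: {3, 6, 7}

Each tropical root is a break point of the lower envelope of the lines y = a_i + i · x (there are 4 lines, with slopes 0, 1, ..., 3). Only the lines that attain the minimum somewhere contribute to roots; other lines are dominated. Here the surviving (envelope) indices are i = 3, i = 2, i = 1, i = 0.
Intersections between consecutive envelope lines give the roots: for adjacent envelope indices i < j the intersection is x = (a_i − a_j) / (j − i). Reading off the sorted break points: {3, 6, 7}.
Verification: at each break x_0, at least two indices attain the minimum of min_i(a_i + i · x_0).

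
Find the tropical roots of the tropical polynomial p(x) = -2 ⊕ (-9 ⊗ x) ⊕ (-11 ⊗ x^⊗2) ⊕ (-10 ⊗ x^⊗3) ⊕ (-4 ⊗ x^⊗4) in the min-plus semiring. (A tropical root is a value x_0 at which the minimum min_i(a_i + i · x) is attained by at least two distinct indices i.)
Roots: {-6, -1, 2, 7}

Each tropical root is a break point of the lower envelope of the lines y = a_i + i · x (there are 5 lines, with slopes 0, 1, ..., 4). Only the lines that attain the minimum somewhere contribute to roots; other lines are dominated. Here the surviving (envelope) indices are i = 4, i = 3, i = 2, i = 1, i = 0.
Intersections between consecutive envelope lines give the roots: for adjacent envelope indices i < j the intersection is x = (a_i − a_j) / (j − i). Reading off the sorted break points: {-6, -1, 2, 7}.
Verification: at each break x_0, at least two indices attain the minimum of min_i(a_i + i · x_0).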